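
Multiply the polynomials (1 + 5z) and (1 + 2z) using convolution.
Ascending coefficients: a = [1, 5], b = [1, 2]. c[0] = 1×1 = 1; c[1] = 1×2 + 5×1 = 7; c[2] = 5×2 = 10. Result coefficients: [1, 7, 10] → 1 + 7z + 10z^2

1 + 7z + 10z^2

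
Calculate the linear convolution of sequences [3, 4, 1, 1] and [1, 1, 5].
y[0] = 3×1 = 3; y[1] = 3×1 + 4×1 = 7; y[2] = 3×5 + 4×1 + 1×1 = 20; y[3] = 4×5 + 1×1 + 1×1 = 22; y[4] = 1×5 + 1×1 = 6; y[5] = 1×5 = 5

[3, 7, 20, 22, 6, 5]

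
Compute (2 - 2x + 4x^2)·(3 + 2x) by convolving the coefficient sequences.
Ascending coefficients: a = [2, -2, 4], b = [3, 2]. c[0] = 2×3 = 6; c[1] = 2×2 + -2×3 = -2; c[2] = -2×2 + 4×3 = 8; c[3] = 4×2 = 8. Result coefficients: [6, -2, 8, 8] → 6 - 2x + 8x^2 + 8x^3

6 - 2x + 8x^2 + 8x^3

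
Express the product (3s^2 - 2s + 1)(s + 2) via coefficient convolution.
Ascending coefficients: a = [1, -2, 3], b = [2, 1]. c[0] = 1×2 = 2; c[1] = 1×1 + -2×2 = -3; c[2] = -2×1 + 3×2 = 4; c[3] = 3×1 = 3. Result coefficients: [2, -3, 4, 3] → 3s^3 + 4s^2 - 3s + 2

3s^3 + 4s^2 - 3s + 2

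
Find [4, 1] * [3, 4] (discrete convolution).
y[0] = 4×3 = 12; y[1] = 4×4 + 1×3 = 19; y[2] = 1×4 = 4

[12, 19, 4]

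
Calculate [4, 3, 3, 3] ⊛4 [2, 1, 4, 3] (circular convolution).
Use y[k] = Σ_j u[j]·v[(k-j) mod 4]. y[0] = 4×2 + 3×3 + 3×4 + 3×1 = 32; y[1] = 4×1 + 3×2 + 3×3 + 3×4 = 31; y[2] = 4×4 + 3×1 + 3×2 + 3×3 = 34; y[3] = 4×3 + 3×4 + 3×1 + 3×2 = 33. Result: [32, 31, 34, 33]

[32, 31, 34, 33]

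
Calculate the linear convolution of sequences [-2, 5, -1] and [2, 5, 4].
y[0] = -2×2 = -4; y[1] = -2×5 + 5×2 = 0; y[2] = -2×4 + 5×5 + -1×2 = 15; y[3] = 5×4 + -1×5 = 15; y[4] = -1×4 = -4

[-4, 0, 15, 15, -4]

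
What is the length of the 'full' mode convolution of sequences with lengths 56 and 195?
Linear/full convolution length: m + n - 1 = 56 + 195 - 1 = 250

250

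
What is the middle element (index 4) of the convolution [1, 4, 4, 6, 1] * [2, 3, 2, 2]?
Use y[k] = Σ_i a[i]·b[k-i] at k=4. y[4] = 4×2 + 4×2 + 6×3 + 1×2 = 36

36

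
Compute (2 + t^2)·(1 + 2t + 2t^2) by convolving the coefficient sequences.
Ascending coefficients: a = [2, 0, 1], b = [1, 2, 2]. c[0] = 2×1 = 2; c[1] = 2×2 + 0×1 = 4; c[2] = 2×2 + 0×2 + 1×1 = 5; c[3] = 0×2 + 1×2 = 2; c[4] = 1×2 = 2. Result coefficients: [2, 4, 5, 2, 2] → 2 + 4t + 5t^2 + 2t^3 + 2t^4

2 + 4t + 5t^2 + 2t^3 + 2t^4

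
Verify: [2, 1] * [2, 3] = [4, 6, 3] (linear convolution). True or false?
Recompute linear convolution of [2, 1] and [2, 3]: y[0] = 2×2 = 4; y[1] = 2×3 + 1×2 = 8; y[2] = 1×3 = 3 → [4, 8, 3]. Compare to given [4, 6, 3]: they differ at index 1: given 6, correct 8, so answer: No

No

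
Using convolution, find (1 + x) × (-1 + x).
Ascending coefficients: a = [1, 1], b = [-1, 1]. c[0] = 1×-1 = -1; c[1] = 1×1 + 1×-1 = 0; c[2] = 1×1 = 1. Result coefficients: [-1, 0, 1] → -1 + x^2

-1 + x^2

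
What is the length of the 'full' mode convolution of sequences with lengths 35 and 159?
Linear/full convolution length: m + n - 1 = 35 + 159 - 1 = 193

193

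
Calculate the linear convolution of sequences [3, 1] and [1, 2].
y[0] = 3×1 = 3; y[1] = 3×2 + 1×1 = 7; y[2] = 1×2 = 2

[3, 7, 2]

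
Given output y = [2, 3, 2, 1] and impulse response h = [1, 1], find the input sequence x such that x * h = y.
Deconvolve y=[2, 3, 2, 1] by h=[1, 1]. Since h[0]=1, solve forward: x[0] = y[0] / 1 = 2; x[1] = (y[1] - 2×1) / 1 = 1; x[2] = (y[2] - 1×1) / 1 = 1. So x = [2, 1, 1]. Check by forward convolution: y[0] = 2×1 = 2; y[1] = 2×1 + 1×1 = 3; y[2] = 1×1 + 1×1 = 2; y[3] = 1×1 = 1

[2, 1, 1]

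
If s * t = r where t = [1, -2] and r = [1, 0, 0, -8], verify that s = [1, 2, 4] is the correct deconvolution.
Forward-compute [1, 2, 4] * [1, -2]: r[0] = 1×1 = 1; r[1] = 1×-2 + 2×1 = 0; r[2] = 2×-2 + 4×1 = 0; r[3] = 4×-2 = -8 → [1, 0, 0, -8]. Matches given r = [1, 0, 0, -8], so verified.

Verified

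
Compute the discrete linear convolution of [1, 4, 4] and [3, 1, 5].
y[0] = 1×3 = 3; y[1] = 1×1 + 4×3 = 13; y[2] = 1×5 + 4×1 + 4×3 = 21; y[3] = 4×5 + 4×1 = 24; y[4] = 4×5 = 20

[3, 13, 21, 24, 20]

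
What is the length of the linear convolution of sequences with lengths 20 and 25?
Linear/full convolution length: m + n - 1 = 20 + 25 - 1 = 44

44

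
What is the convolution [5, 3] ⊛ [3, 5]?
y[0] = 5×3 = 15; y[1] = 5×5 + 3×3 = 34; y[2] = 3×5 = 15

[15, 34, 15]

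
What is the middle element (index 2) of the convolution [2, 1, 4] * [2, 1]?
Use y[k] = Σ_i a[i]·b[k-i] at k=2. y[2] = 1×1 + 4×2 = 9

9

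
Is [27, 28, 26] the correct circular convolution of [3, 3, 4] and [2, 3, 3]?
Recompute circular convolution of [3, 3, 4] and [2, 3, 3]: y[0] = 3×2 + 3×3 + 4×3 = 27; y[1] = 3×3 + 3×2 + 4×3 = 27; y[2] = 3×3 + 3×3 + 4×2 = 26 → [27, 27, 26]. Compare to given [27, 28, 26]: they differ at index 1: given 28, correct 27, so answer: No

No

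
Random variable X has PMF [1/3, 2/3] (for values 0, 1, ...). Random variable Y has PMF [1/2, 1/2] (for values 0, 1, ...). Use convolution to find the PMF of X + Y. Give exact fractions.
P(X+Y=k) = Σ_i P(X=i)·P(Y=k-i) — a convolution of [1/3, 2/3] and [1/2, 1/2]. P(X+Y=0) = (1/3)×(1/2) = 1/6; P(X+Y=1) = (1/3)×(1/2) + (2/3)×(1/2) = 1/6 + 1/3 = 1/2; P(X+Y=2) = (2/3)×(1/2) = 1/3. PMF: [1/6, 1/2, 1/3] (sums to 1 ✓)

[1/6, 1/2, 1/3]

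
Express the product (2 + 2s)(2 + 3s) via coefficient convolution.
Ascending coefficients: a = [2, 2], b = [2, 3]. c[0] = 2×2 = 4; c[1] = 2×3 + 2×2 = 10; c[2] = 2×3 = 6. Result coefficients: [4, 10, 6] → 4 + 10s + 6s^2

4 + 10s + 6s^2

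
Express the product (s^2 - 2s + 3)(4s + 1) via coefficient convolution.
Ascending coefficients: a = [3, -2, 1], b = [1, 4]. c[0] = 3×1 = 3; c[1] = 3×4 + -2×1 = 10; c[2] = -2×4 + 1×1 = -7; c[3] = 1×4 = 4. Result coefficients: [3, 10, -7, 4] → 4s^3 - 7s^2 + 10s + 3

4s^3 - 7s^2 + 10s + 3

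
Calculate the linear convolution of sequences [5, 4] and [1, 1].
y[0] = 5×1 = 5; y[1] = 5×1 + 4×1 = 9; y[2] = 4×1 = 4

[5, 9, 4]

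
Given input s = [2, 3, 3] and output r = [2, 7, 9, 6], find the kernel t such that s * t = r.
Output length 4 = len(s) + len(t) - 1 ⇒ len(t) = 2. Solve t forward using t[k] = (r[k] - Σ_{i≥1} s[i]·t[k-i]) / s[0]: t[0] = r[0] / s[0] = 2 / 2 = 1; t[1] = (r[1] - 3×1) / s[0] = (7 - 3×1) / 2 = 2. So t = [1, 2]. Forward-check [2, 3, 3] * [1, 2]: r[0] = 2×1 = 2; r[1] = 2×2 + 3×1 = 7; r[2] = 3×2 + 3×1 = 9; r[3] = 3×2 = 6 → [2, 7, 9, 6] ✓

[1, 2]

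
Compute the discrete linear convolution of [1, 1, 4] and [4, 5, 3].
y[0] = 1×4 = 4; y[1] = 1×5 + 1×4 = 9; y[2] = 1×3 + 1×5 + 4×4 = 24; y[3] = 1×3 + 4×5 = 23; y[4] = 4×3 = 12

[4, 9, 24, 23, 12]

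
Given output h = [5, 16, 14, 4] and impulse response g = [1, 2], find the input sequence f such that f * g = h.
Deconvolve h=[5, 16, 14, 4] by g=[1, 2]. Since g[0]=1, solve forward: f[0] = h[0] / 1 = 5; f[1] = (h[1] - 5×2) / 1 = 6; f[2] = (h[2] - 6×2) / 1 = 2. So f = [5, 6, 2]. Check by forward convolution: h[0] = 5×1 = 5; h[1] = 5×2 + 6×1 = 16; h[2] = 6×2 + 2×1 = 14; h[3] = 2×2 = 4

[5, 6, 2]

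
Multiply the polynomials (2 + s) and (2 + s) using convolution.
Ascending coefficients: a = [2, 1], b = [2, 1]. c[0] = 2×2 = 4; c[1] = 2×1 + 1×2 = 4; c[2] = 1×1 = 1. Result coefficients: [4, 4, 1] → 4 + 4s + s^2

4 + 4s + s^2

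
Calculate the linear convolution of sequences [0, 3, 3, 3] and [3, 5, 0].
y[0] = 0×3 = 0; y[1] = 0×5 + 3×3 = 9; y[2] = 0×0 + 3×5 + 3×3 = 24; y[3] = 3×0 + 3×5 + 3×3 = 24; y[4] = 3×0 + 3×5 = 15; y[5] = 3×0 = 0

[0, 9, 24, 24, 15, 0]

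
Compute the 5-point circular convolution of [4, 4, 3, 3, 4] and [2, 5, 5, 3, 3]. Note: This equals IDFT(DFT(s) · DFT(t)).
Either evaluate y[k] = Σ_j s[j]·t[(k-j) mod 5] directly, or use IDFT(DFT(s) · DFT(t)). y[0] = 4×2 + 4×3 + 3×3 + 3×5 + 4×5 = 64; y[1] = 4×5 + 4×2 + 3×3 + 3×3 + 4×5 = 66; y[2] = 4×5 + 4×5 + 3×2 + 3×3 + 4×3 = 67; y[3] = 4×3 + 4×5 + 3×5 + 3×2 + 4×3 = 65; y[4] = 4×3 + 4×3 + 3×5 + 3×5 + 4×2 = 62. Result: [64, 66, 67, 65, 62]

[64, 66, 67, 65, 62]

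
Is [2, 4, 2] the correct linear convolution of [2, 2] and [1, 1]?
Recompute linear convolution of [2, 2] and [1, 1]: y[0] = 2×1 = 2; y[1] = 2×1 + 2×1 = 4; y[2] = 2×1 = 2 → [2, 4, 2]. Given [2, 4, 2] matches, so answer: Yes

Yes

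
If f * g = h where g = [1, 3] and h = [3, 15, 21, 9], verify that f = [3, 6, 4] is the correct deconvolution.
Forward-compute [3, 6, 4] * [1, 3]: h[0] = 3×1 = 3; h[1] = 3×3 + 6×1 = 15; h[2] = 6×3 + 4×1 = 22; h[3] = 4×3 = 12 → [3, 15, 22, 12]. Does not match given h = [3, 15, 21, 9].

Not verified. [3, 6, 4] * [1, 3] = [3, 15, 22, 12], which differs from [3, 15, 21, 9] at index 2.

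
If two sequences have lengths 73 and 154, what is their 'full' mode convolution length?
Linear/full convolution length: m + n - 1 = 73 + 154 - 1 = 226

226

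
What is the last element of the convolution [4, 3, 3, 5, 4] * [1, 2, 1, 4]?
Use y[k] = Σ_i a[i]·b[k-i] at k=7. y[7] = 4×4 = 16

16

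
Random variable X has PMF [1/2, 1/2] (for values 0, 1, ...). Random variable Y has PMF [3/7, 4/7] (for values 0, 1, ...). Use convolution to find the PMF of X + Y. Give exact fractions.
P(X+Y=k) = Σ_i P(X=i)·P(Y=k-i) — a convolution of [1/2, 1/2] and [3/7, 4/7]. P(X+Y=0) = (1/2)×(3/7) = 3/14; P(X+Y=1) = (1/2)×(4/7) + (1/2)×(3/7) = 2/7 + 3/14 = 1/2; P(X+Y=2) = (1/2)×(4/7) = 2/7. PMF: [3/14, 1/2, 2/7] (sums to 1 ✓)

[3/14, 1/2, 2/7]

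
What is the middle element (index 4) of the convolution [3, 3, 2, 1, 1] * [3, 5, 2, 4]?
Use y[k] = Σ_i a[i]·b[k-i] at k=4. y[4] = 3×4 + 2×2 + 1×5 + 1×3 = 24

24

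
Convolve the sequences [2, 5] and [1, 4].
y[0] = 2×1 = 2; y[1] = 2×4 + 5×1 = 13; y[2] = 5×4 = 20

[2, 13, 20]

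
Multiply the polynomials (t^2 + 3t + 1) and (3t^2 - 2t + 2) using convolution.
Ascending coefficients: a = [1, 3, 1], b = [2, -2, 3]. c[0] = 1×2 = 2; c[1] = 1×-2 + 3×2 = 4; c[2] = 1×3 + 3×-2 + 1×2 = -1; c[3] = 3×3 + 1×-2 = 7; c[4] = 1×3 = 3. Result coefficients: [2, 4, -1, 7, 3] → 3t^4 + 7t^3 - t^2 + 4t + 2

3t^4 + 7t^3 - t^2 + 4t + 2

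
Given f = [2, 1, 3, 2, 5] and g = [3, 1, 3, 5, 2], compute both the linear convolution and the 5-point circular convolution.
Linear: y_lin[0] = 2×3 = 6; y_lin[1] = 2×1 + 1×3 = 5; y_lin[2] = 2×3 + 1×1 + 3×3 = 16; y_lin[3] = 2×5 + 1×3 + 3×1 + 2×3 = 22; y_lin[4] = 2×2 + 1×5 + 3×3 + 2×1 + 5×3 = 35; y_lin[5] = 1×2 + 3×5 + 2×3 + 5×1 = 28; y_lin[6] = 3×2 + 2×5 + 5×3 = 31; y_lin[7] = 2×2 + 5×5 = 29; y_lin[8] = 5×2 = 10 → [6, 5, 16, 22, 35, 28, 31, 29, 10]. Circular (length 5): y[0] = 2×3 + 1×2 + 3×5 + 2×3 + 5×1 = 34; y[1] = 2×1 + 1×3 + 3×2 + 2×5 + 5×3 = 36; y[2] = 2×3 + 1×1 + 3×3 + 2×2 + 5×5 = 45; y[3] = 2×5 + 1×3 + 3×1 + 2×3 + 5×2 = 32; y[4] = 2×2 + 1×5 + 3×3 + 2×1 + 5×3 = 35 → [34, 36, 45, 32, 35]

Linear: [6, 5, 16, 22, 35, 28, 31, 29, 10], Circular: [34, 36, 45, 32, 35]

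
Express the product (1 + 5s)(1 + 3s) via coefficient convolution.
Ascending coefficients: a = [1, 5], b = [1, 3]. c[0] = 1×1 = 1; c[1] = 1×3 + 5×1 = 8; c[2] = 5×3 = 15. Result coefficients: [1, 8, 15] → 1 + 8s + 15s^2

1 + 8s + 15s^2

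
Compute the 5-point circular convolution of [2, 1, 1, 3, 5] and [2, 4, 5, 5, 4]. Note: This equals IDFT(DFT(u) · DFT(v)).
Either evaluate y[k] = Σ_j u[j]·v[(k-j) mod 5] directly, or use IDFT(DFT(u) · DFT(v)). y[0] = 2×2 + 1×4 + 1×5 + 3×5 + 5×4 = 48; y[1] = 2×4 + 1×2 + 1×4 + 3×5 + 5×5 = 54; y[2] = 2×5 + 1×4 + 1×2 + 3×4 + 5×5 = 53; y[3] = 2×5 + 1×5 + 1×4 + 3×2 + 5×4 = 45; y[4] = 2×4 + 1×5 + 1×5 + 3×4 + 5×2 = 40. Result: [48, 54, 53, 45, 40]

[48, 54, 53, 45, 40]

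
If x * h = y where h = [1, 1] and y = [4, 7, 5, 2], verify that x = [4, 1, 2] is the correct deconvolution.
Forward-compute [4, 1, 2] * [1, 1]: y[0] = 4×1 = 4; y[1] = 4×1 + 1×1 = 5; y[2] = 1×1 + 2×1 = 3; y[3] = 2×1 = 2 → [4, 5, 3, 2]. Does not match given y = [4, 7, 5, 2].

Not verified. [4, 1, 2] * [1, 1] = [4, 5, 3, 2], which differs from [4, 7, 5, 2] at index 1.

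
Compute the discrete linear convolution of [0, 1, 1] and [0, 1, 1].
y[0] = 0×0 = 0; y[1] = 0×1 + 1×0 = 0; y[2] = 0×1 + 1×1 + 1×0 = 1; y[3] = 1×1 + 1×1 = 2; y[4] = 1×1 = 1

[0, 0, 1, 2, 1]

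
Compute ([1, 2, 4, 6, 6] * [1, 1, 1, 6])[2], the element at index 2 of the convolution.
Use y[k] = Σ_i a[i]·b[k-i] at k=2. y[2] = 1×1 + 2×1 + 4×1 = 7

7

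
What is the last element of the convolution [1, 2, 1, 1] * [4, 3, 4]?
Use y[k] = Σ_i a[i]·b[k-i] at k=5. y[5] = 1×4 = 4

4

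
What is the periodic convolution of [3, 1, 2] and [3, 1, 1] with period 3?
Use y[k] = Σ_j u[j]·v[(k-j) mod 3]. y[0] = 3×3 + 1×1 + 2×1 = 12; y[1] = 3×1 + 1×3 + 2×1 = 8; y[2] = 3×1 + 1×1 + 2×3 = 10. Result: [12, 8, 10]

[12, 8, 10]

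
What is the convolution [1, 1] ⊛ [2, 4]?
y[0] = 1×2 = 2; y[1] = 1×4 + 1×2 = 6; y[2] = 1×4 = 4

[2, 6, 4]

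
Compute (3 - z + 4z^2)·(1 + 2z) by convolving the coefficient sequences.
Ascending coefficients: a = [3, -1, 4], b = [1, 2]. c[0] = 3×1 = 3; c[1] = 3×2 + -1×1 = 5; c[2] = -1×2 + 4×1 = 2; c[3] = 4×2 = 8. Result coefficients: [3, 5, 2, 8] → 3 + 5z + 2z^2 + 8z^3

3 + 5z + 2z^2 + 8z^3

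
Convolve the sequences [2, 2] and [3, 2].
y[0] = 2×3 = 6; y[1] = 2×2 + 2×3 = 10; y[2] = 2×2 = 4

[6, 10, 4]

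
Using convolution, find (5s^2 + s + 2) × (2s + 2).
Ascending coefficients: a = [2, 1, 5], b = [2, 2]. c[0] = 2×2 = 4; c[1] = 2×2 + 1×2 = 6; c[2] = 1×2 + 5×2 = 12; c[3] = 5×2 = 10. Result coefficients: [4, 6, 12, 10] → 10s^3 + 12s^2 + 6s + 4

10s^3 + 12s^2 + 6s + 4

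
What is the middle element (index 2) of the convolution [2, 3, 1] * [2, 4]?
Use y[k] = Σ_i a[i]·b[k-i] at k=2. y[2] = 3×4 + 1×2 = 14

14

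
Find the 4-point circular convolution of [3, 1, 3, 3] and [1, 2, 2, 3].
Use y[k] = Σ_j x[j]·h[(k-j) mod 4]. y[0] = 3×1 + 1×3 + 3×2 + 3×2 = 18; y[1] = 3×2 + 1×1 + 3×3 + 3×2 = 22; y[2] = 3×2 + 1×2 + 3×1 + 3×3 = 20; y[3] = 3×3 + 1×2 + 3×2 + 3×1 = 20. Result: [18, 22, 20, 20]

[18, 22, 20, 20]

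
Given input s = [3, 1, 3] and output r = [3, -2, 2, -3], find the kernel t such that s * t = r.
Output length 4 = len(s) + len(t) - 1 ⇒ len(t) = 2. Solve t forward using t[k] = (r[k] - Σ_{i≥1} s[i]·t[k-i]) / s[0]: t[0] = r[0] / s[0] = 3 / 3 = 1; t[1] = (r[1] - 1×1) / s[0] = (-2 - 1×1) / 3 = -1. So t = [1, -1]. Forward-check [3, 1, 3] * [1, -1]: r[0] = 3×1 = 3; r[1] = 3×-1 + 1×1 = -2; r[2] = 1×-1 + 3×1 = 2; r[3] = 3×-1 = -3 → [3, -2, 2, -3] ✓

[1, -1]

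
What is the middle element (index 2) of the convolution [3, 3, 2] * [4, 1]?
Use y[k] = Σ_i a[i]·b[k-i] at k=2. y[2] = 3×1 + 2×4 = 11

11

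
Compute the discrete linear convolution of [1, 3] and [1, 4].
y[0] = 1×1 = 1; y[1] = 1×4 + 3×1 = 7; y[2] = 3×4 = 12

[1, 7, 12]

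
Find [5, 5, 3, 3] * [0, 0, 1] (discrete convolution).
y[0] = 5×0 = 0; y[1] = 5×0 + 5×0 = 0; y[2] = 5×1 + 5×0 + 3×0 = 5; y[3] = 5×1 + 3×0 + 3×0 = 5; y[4] = 3×1 + 3×0 = 3; y[5] = 3×1 = 3

[0, 0, 5, 5, 3, 3]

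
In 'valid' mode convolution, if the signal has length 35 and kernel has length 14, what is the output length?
'Valid' mode counts only positions where the kernel fully overlaps the signal: m - n + 1 = 35 - 14 + 1 = 22

22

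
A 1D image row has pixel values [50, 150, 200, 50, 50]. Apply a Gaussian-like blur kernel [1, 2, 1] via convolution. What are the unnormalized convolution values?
Convolve image row [50, 150, 200, 50, 50] with kernel [1, 2, 1]: y[0] = 50×1 = 50; y[1] = 50×2 + 150×1 = 250; y[2] = 50×1 + 150×2 + 200×1 = 550; y[3] = 150×1 + 200×2 + 50×1 = 600; y[4] = 200×1 + 50×2 + 50×1 = 350; y[5] = 50×1 + 50×2 = 150; y[6] = 50×1 = 50 → [50, 250, 550, 600, 350, 150, 50]. Normalization factor = sum(kernel) = 4.

[50, 250, 550, 600, 350, 150, 50]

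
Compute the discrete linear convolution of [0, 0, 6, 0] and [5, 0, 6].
y[0] = 0×5 = 0; y[1] = 0×0 + 0×5 = 0; y[2] = 0×6 + 0×0 + 6×5 = 30; y[3] = 0×6 + 6×0 + 0×5 = 0; y[4] = 6×6 + 0×0 = 36; y[5] = 0×6 = 0

[0, 0, 30, 0, 36, 0]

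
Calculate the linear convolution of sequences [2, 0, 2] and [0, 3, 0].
y[0] = 2×0 = 0; y[1] = 2×3 + 0×0 = 6; y[2] = 2×0 + 0×3 + 2×0 = 0; y[3] = 0×0 + 2×3 = 6; y[4] = 2×0 = 0

[0, 6, 0, 6, 0]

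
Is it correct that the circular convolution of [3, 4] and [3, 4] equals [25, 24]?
Recompute circular convolution of [3, 4] and [3, 4]: y[0] = 3×3 + 4×4 = 25; y[1] = 3×4 + 4×3 = 24 → [25, 24]. Given [25, 24] matches, so answer: Yes

Yes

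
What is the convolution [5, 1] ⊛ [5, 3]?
y[0] = 5×5 = 25; y[1] = 5×3 + 1×5 = 20; y[2] = 1×3 = 3

[25, 20, 3]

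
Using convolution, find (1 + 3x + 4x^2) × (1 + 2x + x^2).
Ascending coefficients: a = [1, 3, 4], b = [1, 2, 1]. c[0] = 1×1 = 1; c[1] = 1×2 + 3×1 = 5; c[2] = 1×1 + 3×2 + 4×1 = 11; c[3] = 3×1 + 4×2 = 11; c[4] = 4×1 = 4. Result coefficients: [1, 5, 11, 11, 4] → 1 + 5x + 11x^2 + 11x^3 + 4x^4

1 + 5x + 11x^2 + 11x^3 + 4x^4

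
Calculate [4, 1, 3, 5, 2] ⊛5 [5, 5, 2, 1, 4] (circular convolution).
Use y[k] = Σ_j x[j]·h[(k-j) mod 5]. y[0] = 4×5 + 1×4 + 3×1 + 5×2 + 2×5 = 47; y[1] = 4×5 + 1×5 + 3×4 + 5×1 + 2×2 = 46; y[2] = 4×2 + 1×5 + 3×5 + 5×4 + 2×1 = 50; y[3] = 4×1 + 1×2 + 3×5 + 5×5 + 2×4 = 54; y[4] = 4×4 + 1×1 + 3×2 + 5×5 + 2×5 = 58. Result: [47, 46, 50, 54, 58]

[47, 46, 50, 54, 58]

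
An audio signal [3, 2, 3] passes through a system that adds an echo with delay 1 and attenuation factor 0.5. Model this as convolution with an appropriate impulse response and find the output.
Direct-path + delayed-attenuated-path model → impulse response h = [1, 0.5] (1 at lag 0, 0.5 at lag 1). Output y[n] = x[n] + 0.5·x[n - 1] (with x[n] = 0 outside 0..2): y[0] = 3 + 0.5×0 = 3; y[1] = 2 + 0.5×3 = 3.5; y[2] = 3 + 0.5×2 = 4.0; y[3] = 0 + 0.5×3 = 1.5. So y = [3, 3.5, 4.0, 1.5]

[3, 3.5, 4.0, 1.5]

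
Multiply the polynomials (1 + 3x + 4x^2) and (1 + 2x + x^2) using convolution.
Ascending coefficients: a = [1, 3, 4], b = [1, 2, 1]. c[0] = 1×1 = 1; c[1] = 1×2 + 3×1 = 5; c[2] = 1×1 + 3×2 + 4×1 = 11; c[3] = 3×1 + 4×2 = 11; c[4] = 4×1 = 4. Result coefficients: [1, 5, 11, 11, 4] → 1 + 5x + 11x^2 + 11x^3 + 4x^4

1 + 5x + 11x^2 + 11x^3 + 4x^4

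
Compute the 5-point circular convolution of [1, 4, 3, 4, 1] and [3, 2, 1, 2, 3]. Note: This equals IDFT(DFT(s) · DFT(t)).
Either evaluate y[k] = Σ_j s[j]·t[(k-j) mod 5] directly, or use IDFT(DFT(s) · DFT(t)). y[0] = 1×3 + 4×3 + 3×2 + 4×1 + 1×2 = 27; y[1] = 1×2 + 4×3 + 3×3 + 4×2 + 1×1 = 32; y[2] = 1×1 + 4×2 + 3×3 + 4×3 + 1×2 = 32; y[3] = 1×2 + 4×1 + 3×2 + 4×3 + 1×3 = 27; y[4] = 1×3 + 4×2 + 3×1 + 4×2 + 1×3 = 25. Result: [27, 32, 32, 27, 25]

[27, 32, 32, 27, 25]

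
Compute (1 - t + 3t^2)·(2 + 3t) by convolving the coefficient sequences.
Ascending coefficients: a = [1, -1, 3], b = [2, 3]. c[0] = 1×2 = 2; c[1] = 1×3 + -1×2 = 1; c[2] = -1×3 + 3×2 = 3; c[3] = 3×3 = 9. Result coefficients: [2, 1, 3, 9] → 2 + t + 3t^2 + 9t^3

2 + t + 3t^2 + 9t^3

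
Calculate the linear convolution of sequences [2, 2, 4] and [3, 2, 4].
y[0] = 2×3 = 6; y[1] = 2×2 + 2×3 = 10; y[2] = 2×4 + 2×2 + 4×3 = 24; y[3] = 2×4 + 4×2 = 16; y[4] = 4×4 = 16

[6, 10, 24, 16, 16]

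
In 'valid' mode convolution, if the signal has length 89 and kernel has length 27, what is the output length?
'Valid' mode counts only positions where the kernel fully overlaps the signal: m - n + 1 = 89 - 27 + 1 = 63

63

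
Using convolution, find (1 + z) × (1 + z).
Ascending coefficients: a = [1, 1], b = [1, 1]. c[0] = 1×1 = 1; c[1] = 1×1 + 1×1 = 2; c[2] = 1×1 = 1. Result coefficients: [1, 2, 1] → 1 + 2z + z^2

1 + 2z + z^2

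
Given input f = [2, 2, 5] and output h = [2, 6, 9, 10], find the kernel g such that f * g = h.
Output length 4 = len(f) + len(g) - 1 ⇒ len(g) = 2. Solve g forward using g[k] = (h[k] - Σ_{i≥1} f[i]·g[k-i]) / f[0]: g[0] = h[0] / f[0] = 2 / 2 = 1; g[1] = (h[1] - 2×1) / f[0] = (6 - 2×1) / 2 = 2. So g = [1, 2]. Forward-check [2, 2, 5] * [1, 2]: h[0] = 2×1 = 2; h[1] = 2×2 + 2×1 = 6; h[2] = 2×2 + 5×1 = 9; h[3] = 5×2 = 10 → [2, 6, 9, 10] ✓

[1, 2]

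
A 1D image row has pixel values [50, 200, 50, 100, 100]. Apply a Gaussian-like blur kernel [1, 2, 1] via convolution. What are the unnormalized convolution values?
Convolve image row [50, 200, 50, 100, 100] with kernel [1, 2, 1]: y[0] = 50×1 = 50; y[1] = 50×2 + 200×1 = 300; y[2] = 50×1 + 200×2 + 50×1 = 500; y[3] = 200×1 + 50×2 + 100×1 = 400; y[4] = 50×1 + 100×2 + 100×1 = 350; y[5] = 100×1 + 100×2 = 300; y[6] = 100×1 = 100 → [50, 300, 500, 400, 350, 300, 100]. Normalization factor = sum(kernel) = 4.

[50, 300, 500, 400, 350, 300, 100]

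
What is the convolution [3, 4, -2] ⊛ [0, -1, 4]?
y[0] = 3×0 = 0; y[1] = 3×-1 + 4×0 = -3; y[2] = 3×4 + 4×-1 + -2×0 = 8; y[3] = 4×4 + -2×-1 = 18; y[4] = -2×4 = -8

[0, -3, 8, 18, -8]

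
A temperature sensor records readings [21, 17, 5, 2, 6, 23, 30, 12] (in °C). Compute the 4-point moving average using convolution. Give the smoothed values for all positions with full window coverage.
4-point moving average kernel = [1, 1, 1, 1]. Apply in 'valid' mode (full window coverage): avg[0] = (21 + 17 + 5 + 2) / 4 = 11.25; avg[1] = (17 + 5 + 2 + 6) / 4 = 7.5; avg[2] = (5 + 2 + 6 + 23) / 4 = 9.0; avg[3] = (2 + 6 + 23 + 30) / 4 = 15.25; avg[4] = (6 + 23 + 30 + 12) / 4 = 17.75. Smoothed values: [11.25, 7.5, 9.0, 15.25, 17.75]

[11.25, 7.5, 9.0, 15.25, 17.75]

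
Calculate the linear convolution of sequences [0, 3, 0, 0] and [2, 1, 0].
y[0] = 0×2 = 0; y[1] = 0×1 + 3×2 = 6; y[2] = 0×0 + 3×1 + 0×2 = 3; y[3] = 3×0 + 0×1 + 0×2 = 0; y[4] = 0×0 + 0×1 = 0; y[5] = 0×0 = 0

[0, 6, 3, 0, 0, 0]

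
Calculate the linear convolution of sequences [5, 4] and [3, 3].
y[0] = 5×3 = 15; y[1] = 5×3 + 4×3 = 27; y[2] = 4×3 = 12

[15, 27, 12]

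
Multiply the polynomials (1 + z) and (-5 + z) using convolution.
Ascending coefficients: a = [1, 1], b = [-5, 1]. c[0] = 1×-5 = -5; c[1] = 1×1 + 1×-5 = -4; c[2] = 1×1 = 1. Result coefficients: [-5, -4, 1] → -5 - 4z + z^2

-5 - 4z + z^2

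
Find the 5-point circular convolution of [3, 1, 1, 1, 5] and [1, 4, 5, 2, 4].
Use y[k] = Σ_j x[j]·h[(k-j) mod 5]. y[0] = 3×1 + 1×4 + 1×2 + 1×5 + 5×4 = 34; y[1] = 3×4 + 1×1 + 1×4 + 1×2 + 5×5 = 44; y[2] = 3×5 + 1×4 + 1×1 + 1×4 + 5×2 = 34; y[3] = 3×2 + 1×5 + 1×4 + 1×1 + 5×4 = 36; y[4] = 3×4 + 1×2 + 1×5 + 1×4 + 5×1 = 28. Result: [34, 44, 34, 36, 28]

[34, 44, 34, 36, 28]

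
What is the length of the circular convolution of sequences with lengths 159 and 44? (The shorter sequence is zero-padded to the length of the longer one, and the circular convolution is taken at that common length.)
Circular convolution (zero-padding the shorter input) has length max(m, n) = max(159, 44) = 159

159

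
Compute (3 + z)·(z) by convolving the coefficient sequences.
Ascending coefficients: a = [3, 1], b = [0, 1]. c[0] = 3×0 = 0; c[1] = 3×1 + 1×0 = 3; c[2] = 1×1 = 1. Result coefficients: [0, 3, 1] → 3z + z^2

3z + z^2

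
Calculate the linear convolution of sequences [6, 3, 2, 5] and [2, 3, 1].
y[0] = 6×2 = 12; y[1] = 6×3 + 3×2 = 24; y[2] = 6×1 + 3×3 + 2×2 = 19; y[3] = 3×1 + 2×3 + 5×2 = 19; y[4] = 2×1 + 5×3 = 17; y[5] = 5×1 = 5

[12, 24, 19, 19, 17, 5]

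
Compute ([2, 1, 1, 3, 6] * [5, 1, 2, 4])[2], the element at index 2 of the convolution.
Use y[k] = Σ_i a[i]·b[k-i] at k=2. y[2] = 2×2 + 1×1 + 1×5 = 10

10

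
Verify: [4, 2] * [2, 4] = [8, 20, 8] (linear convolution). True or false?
Recompute linear convolution of [4, 2] and [2, 4]: y[0] = 4×2 = 8; y[1] = 4×4 + 2×2 = 20; y[2] = 2×4 = 8 → [8, 20, 8]. Given [8, 20, 8] matches, so answer: Yes

Yes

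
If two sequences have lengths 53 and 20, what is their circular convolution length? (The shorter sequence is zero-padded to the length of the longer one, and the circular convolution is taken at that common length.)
Circular convolution (zero-padding the shorter input) has length max(m, n) = max(53, 20) = 53

53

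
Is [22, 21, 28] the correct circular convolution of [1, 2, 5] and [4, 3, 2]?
Recompute circular convolution of [1, 2, 5] and [4, 3, 2]: y[0] = 1×4 + 2×2 + 5×3 = 23; y[1] = 1×3 + 2×4 + 5×2 = 21; y[2] = 1×2 + 2×3 + 5×4 = 28 → [23, 21, 28]. Compare to given [22, 21, 28]: they differ at index 0: given 22, correct 23, so answer: No

No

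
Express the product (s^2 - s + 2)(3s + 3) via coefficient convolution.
Ascending coefficients: a = [2, -1, 1], b = [3, 3]. c[0] = 2×3 = 6; c[1] = 2×3 + -1×3 = 3; c[2] = -1×3 + 1×3 = 0; c[3] = 1×3 = 3. Result coefficients: [6, 3, 0, 3] → 3s^3 + 3s + 6

3s^3 + 3s + 6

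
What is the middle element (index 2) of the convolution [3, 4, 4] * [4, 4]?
Use y[k] = Σ_i a[i]·b[k-i] at k=2. y[2] = 4×4 + 4×4 = 32

32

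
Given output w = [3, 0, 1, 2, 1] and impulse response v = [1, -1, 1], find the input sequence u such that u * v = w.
Deconvolve w=[3, 0, 1, 2, 1] by v=[1, -1, 1]. Since v[0]=1, solve forward: u[0] = w[0] / 1 = 3; u[1] = (w[1] - 3×-1) / 1 = 3; u[2] = (w[2] - 3×-1 - 3×1) / 1 = 1. So u = [3, 3, 1]. Check by forward convolution: w[0] = 3×1 = 3; w[1] = 3×-1 + 3×1 = 0; w[2] = 3×1 + 3×-1 + 1×1 = 1; w[3] = 3×1 + 1×-1 = 2; w[4] = 1×1 = 1

[3, 3, 1]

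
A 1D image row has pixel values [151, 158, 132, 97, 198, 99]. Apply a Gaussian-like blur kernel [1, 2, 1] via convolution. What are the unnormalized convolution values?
Convolve image row [151, 158, 132, 97, 198, 99] with kernel [1, 2, 1]: y[0] = 151×1 = 151; y[1] = 151×2 + 158×1 = 460; y[2] = 151×1 + 158×2 + 132×1 = 599; y[3] = 158×1 + 132×2 + 97×1 = 519; y[4] = 132×1 + 97×2 + 198×1 = 524; y[5] = 97×1 + 198×2 + 99×1 = 592; y[6] = 198×1 + 99×2 = 396; y[7] = 99×1 = 99 → [151, 460, 599, 519, 524, 592, 396, 99]. Normalization factor = sum(kernel) = 4.

[151, 460, 599, 519, 524, 592, 396, 99]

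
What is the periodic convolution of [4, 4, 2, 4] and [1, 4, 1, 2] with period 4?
Use y[k] = Σ_j s[j]·t[(k-j) mod 4]. y[0] = 4×1 + 4×2 + 2×1 + 4×4 = 30; y[1] = 4×4 + 4×1 + 2×2 + 4×1 = 28; y[2] = 4×1 + 4×4 + 2×1 + 4×2 = 30; y[3] = 4×2 + 4×1 + 2×4 + 4×1 = 24. Result: [30, 28, 30, 24]

[30, 28, 30, 24]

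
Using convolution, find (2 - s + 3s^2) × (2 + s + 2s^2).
Ascending coefficients: a = [2, -1, 3], b = [2, 1, 2]. c[0] = 2×2 = 4; c[1] = 2×1 + -1×2 = 0; c[2] = 2×2 + -1×1 + 3×2 = 9; c[3] = -1×2 + 3×1 = 1; c[4] = 3×2 = 6. Result coefficients: [4, 0, 9, 1, 6] → 4 + 9s^2 + s^3 + 6s^4

4 + 9s^2 + s^3 + 6s^4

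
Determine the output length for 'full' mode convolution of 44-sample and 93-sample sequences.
Linear/full convolution length: m + n - 1 = 44 + 93 - 1 = 136

136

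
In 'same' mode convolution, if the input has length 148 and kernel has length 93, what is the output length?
'Same' mode returns an output with the same length as the input: 148

148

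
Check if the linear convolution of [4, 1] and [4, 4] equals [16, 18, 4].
Recompute linear convolution of [4, 1] and [4, 4]: y[0] = 4×4 = 16; y[1] = 4×4 + 1×4 = 20; y[2] = 1×4 = 4 → [16, 20, 4]. Compare to given [16, 18, 4]: they differ at index 1: given 18, correct 20, so answer: No

No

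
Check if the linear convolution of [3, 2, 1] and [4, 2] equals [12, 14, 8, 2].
Recompute linear convolution of [3, 2, 1] and [4, 2]: y[0] = 3×4 = 12; y[1] = 3×2 + 2×4 = 14; y[2] = 2×2 + 1×4 = 8; y[3] = 1×2 = 2 → [12, 14, 8, 2]. Given [12, 14, 8, 2] matches, so answer: Yes

Yes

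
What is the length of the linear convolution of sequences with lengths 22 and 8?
Linear/full convolution length: m + n - 1 = 22 + 8 - 1 = 29

29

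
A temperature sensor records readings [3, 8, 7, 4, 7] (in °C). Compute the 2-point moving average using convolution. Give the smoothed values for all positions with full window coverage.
2-point moving average kernel = [1, 1]. Apply in 'valid' mode (full window coverage): avg[0] = (3 + 8) / 2 = 5.5; avg[1] = (8 + 7) / 2 = 7.5; avg[2] = (7 + 4) / 2 = 5.5; avg[3] = (4 + 7) / 2 = 5.5. Smoothed values: [5.5, 7.5, 5.5, 5.5]

[5.5, 7.5, 5.5, 5.5]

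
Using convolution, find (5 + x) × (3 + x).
Ascending coefficients: a = [5, 1], b = [3, 1]. c[0] = 5×3 = 15; c[1] = 5×1 + 1×3 = 8; c[2] = 1×1 = 1. Result coefficients: [15, 8, 1] → 15 + 8x + x^2

15 + 8x + x^2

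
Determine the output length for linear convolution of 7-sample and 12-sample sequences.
Linear/full convolution length: m + n - 1 = 7 + 12 - 1 = 18

18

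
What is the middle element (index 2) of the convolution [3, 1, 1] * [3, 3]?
Use y[k] = Σ_i a[i]·b[k-i] at k=2. y[2] = 1×3 + 1×3 = 6

6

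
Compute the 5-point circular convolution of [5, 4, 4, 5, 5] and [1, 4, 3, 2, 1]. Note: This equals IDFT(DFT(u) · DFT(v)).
Either evaluate y[k] = Σ_j u[j]·v[(k-j) mod 5] directly, or use IDFT(DFT(u) · DFT(v)). y[0] = 5×1 + 4×1 + 4×2 + 5×3 + 5×4 = 52; y[1] = 5×4 + 4×1 + 4×1 + 5×2 + 5×3 = 53; y[2] = 5×3 + 4×4 + 4×1 + 5×1 + 5×2 = 50; y[3] = 5×2 + 4×3 + 4×4 + 5×1 + 5×1 = 48; y[4] = 5×1 + 4×2 + 4×3 + 5×4 + 5×1 = 50. Result: [52, 53, 50, 48, 50]

[52, 53, 50, 48, 50]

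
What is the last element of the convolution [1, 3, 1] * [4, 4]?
Use y[k] = Σ_i a[i]·b[k-i] at k=3. y[3] = 1×4 = 4

4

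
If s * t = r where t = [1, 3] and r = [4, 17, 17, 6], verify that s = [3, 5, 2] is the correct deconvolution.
Forward-compute [3, 5, 2] * [1, 3]: r[0] = 3×1 = 3; r[1] = 3×3 + 5×1 = 14; r[2] = 5×3 + 2×1 = 17; r[3] = 2×3 = 6 → [3, 14, 17, 6]. Does not match given r = [4, 17, 17, 6].

Not verified. [3, 5, 2] * [1, 3] = [3, 14, 17, 6], which differs from [4, 17, 17, 6] at index 0.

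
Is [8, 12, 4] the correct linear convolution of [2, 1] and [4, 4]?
Recompute linear convolution of [2, 1] and [4, 4]: y[0] = 2×4 = 8; y[1] = 2×4 + 1×4 = 12; y[2] = 1×4 = 4 → [8, 12, 4]. Given [8, 12, 4] matches, so answer: Yes

Yes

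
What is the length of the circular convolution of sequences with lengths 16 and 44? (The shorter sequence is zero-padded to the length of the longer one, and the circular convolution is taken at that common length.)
Circular convolution (zero-padding the shorter input) has length max(m, n) = max(16, 44) = 44

44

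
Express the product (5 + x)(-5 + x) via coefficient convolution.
Ascending coefficients: a = [5, 1], b = [-5, 1]. c[0] = 5×-5 = -25; c[1] = 5×1 + 1×-5 = 0; c[2] = 1×1 = 1. Result coefficients: [-25, 0, 1] → -25 + x^2

-25 + x^2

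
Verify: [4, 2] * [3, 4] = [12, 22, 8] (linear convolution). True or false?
Recompute linear convolution of [4, 2] and [3, 4]: y[0] = 4×3 = 12; y[1] = 4×4 + 2×3 = 22; y[2] = 2×4 = 8 → [12, 22, 8]. Given [12, 22, 8] matches, so answer: Yes

Yes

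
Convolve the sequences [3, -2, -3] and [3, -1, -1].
y[0] = 3×3 = 9; y[1] = 3×-1 + -2×3 = -9; y[2] = 3×-1 + -2×-1 + -3×3 = -10; y[3] = -2×-1 + -3×-1 = 5; y[4] = -3×-1 = 3

[9, -9, -10, 5, 3]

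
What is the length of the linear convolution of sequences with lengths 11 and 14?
Linear/full convolution length: m + n - 1 = 11 + 14 - 1 = 24

24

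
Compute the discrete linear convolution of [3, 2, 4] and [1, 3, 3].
y[0] = 3×1 = 3; y[1] = 3×3 + 2×1 = 11; y[2] = 3×3 + 2×3 + 4×1 = 19; y[3] = 2×3 + 4×3 = 18; y[4] = 4×3 = 12

[3, 11, 19, 18, 12]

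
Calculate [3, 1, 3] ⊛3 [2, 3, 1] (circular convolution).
Use y[k] = Σ_j a[j]·b[(k-j) mod 3]. y[0] = 3×2 + 1×1 + 3×3 = 16; y[1] = 3×3 + 1×2 + 3×1 = 14; y[2] = 3×1 + 1×3 + 3×2 = 12. Result: [16, 14, 12]

[16, 14, 12]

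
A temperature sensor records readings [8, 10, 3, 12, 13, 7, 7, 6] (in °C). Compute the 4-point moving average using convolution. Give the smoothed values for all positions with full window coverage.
4-point moving average kernel = [1, 1, 1, 1]. Apply in 'valid' mode (full window coverage): avg[0] = (8 + 10 + 3 + 12) / 4 = 8.25; avg[1] = (10 + 3 + 12 + 13) / 4 = 9.5; avg[2] = (3 + 12 + 13 + 7) / 4 = 8.75; avg[3] = (12 + 13 + 7 + 7) / 4 = 9.75; avg[4] = (13 + 7 + 7 + 6) / 4 = 8.25. Smoothed values: [8.25, 9.5, 8.75, 9.75, 8.25]

[8.25, 9.5, 8.75, 9.75, 8.25]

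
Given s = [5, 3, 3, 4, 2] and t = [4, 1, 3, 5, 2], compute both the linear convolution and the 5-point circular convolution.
Linear: y_lin[0] = 5×4 = 20; y_lin[1] = 5×1 + 3×4 = 17; y_lin[2] = 5×3 + 3×1 + 3×4 = 30; y_lin[3] = 5×5 + 3×3 + 3×1 + 4×4 = 53; y_lin[4] = 5×2 + 3×5 + 3×3 + 4×1 + 2×4 = 46; y_lin[5] = 3×2 + 3×5 + 4×3 + 2×1 = 35; y_lin[6] = 3×2 + 4×5 + 2×3 = 32; y_lin[7] = 4×2 + 2×5 = 18; y_lin[8] = 2×2 = 4 → [20, 17, 30, 53, 46, 35, 32, 18, 4]. Circular (length 5): y[0] = 5×4 + 3×2 + 3×5 + 4×3 + 2×1 = 55; y[1] = 5×1 + 3×4 + 3×2 + 4×5 + 2×3 = 49; y[2] = 5×3 + 3×1 + 3×4 + 4×2 + 2×5 = 48; y[3] = 5×5 + 3×3 + 3×1 + 4×4 + 2×2 = 57; y[4] = 5×2 + 3×5 + 3×3 + 4×1 + 2×4 = 46 → [55, 49, 48, 57, 46]

Linear: [20, 17, 30, 53, 46, 35, 32, 18, 4], Circular: [55, 49, 48, 57, 46]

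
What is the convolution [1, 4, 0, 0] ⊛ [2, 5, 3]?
y[0] = 1×2 = 2; y[1] = 1×5 + 4×2 = 13; y[2] = 1×3 + 4×5 + 0×2 = 23; y[3] = 4×3 + 0×5 + 0×2 = 12; y[4] = 0×3 + 0×5 = 0; y[5] = 0×3 = 0

[2, 13, 23, 12, 0, 0]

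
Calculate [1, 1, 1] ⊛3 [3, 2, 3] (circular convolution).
Use y[k] = Σ_j a[j]·b[(k-j) mod 3]. y[0] = 1×3 + 1×3 + 1×2 = 8; y[1] = 1×2 + 1×3 + 1×3 = 8; y[2] = 1×3 + 1×2 + 1×3 = 8. Result: [8, 8, 8]

[8, 8, 8]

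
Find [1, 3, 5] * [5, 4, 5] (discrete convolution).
y[0] = 1×5 = 5; y[1] = 1×4 + 3×5 = 19; y[2] = 1×5 + 3×4 + 5×5 = 42; y[3] = 3×5 + 5×4 = 35; y[4] = 5×5 = 25

[5, 19, 42, 35, 25]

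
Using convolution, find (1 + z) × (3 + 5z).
Ascending coefficients: a = [1, 1], b = [3, 5]. c[0] = 1×3 = 3; c[1] = 1×5 + 1×3 = 8; c[2] = 1×5 = 5. Result coefficients: [3, 8, 5] → 3 + 8z + 5z^2

3 + 8z + 5z^2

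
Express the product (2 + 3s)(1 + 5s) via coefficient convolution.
Ascending coefficients: a = [2, 3], b = [1, 5]. c[0] = 2×1 = 2; c[1] = 2×5 + 3×1 = 13; c[2] = 3×5 = 15. Result coefficients: [2, 13, 15] → 2 + 13s + 15s^2

2 + 13s + 15s^2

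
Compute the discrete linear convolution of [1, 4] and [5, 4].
y[0] = 1×5 = 5; y[1] = 1×4 + 4×5 = 24; y[2] = 4×4 = 16

[5, 24, 16]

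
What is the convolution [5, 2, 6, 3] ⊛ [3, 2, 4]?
y[0] = 5×3 = 15; y[1] = 5×2 + 2×3 = 16; y[2] = 5×4 + 2×2 + 6×3 = 42; y[3] = 2×4 + 6×2 + 3×3 = 29; y[4] = 6×4 + 3×2 = 30; y[5] = 3×4 = 12

[15, 16, 42, 29, 30, 12]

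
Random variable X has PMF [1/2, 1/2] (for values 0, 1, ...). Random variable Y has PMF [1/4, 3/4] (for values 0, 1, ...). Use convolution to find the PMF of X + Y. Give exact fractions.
P(X+Y=k) = Σ_i P(X=i)·P(Y=k-i) — a convolution of [1/2, 1/2] and [1/4, 3/4]. P(X+Y=0) = (1/2)×(1/4) = 1/8; P(X+Y=1) = (1/2)×(3/4) + (1/2)×(1/4) = 3/8 + 1/8 = 1/2; P(X+Y=2) = (1/2)×(3/4) = 3/8. PMF: [1/8, 1/2, 3/8] (sums to 1 ✓)

[1/8, 1/2, 3/8]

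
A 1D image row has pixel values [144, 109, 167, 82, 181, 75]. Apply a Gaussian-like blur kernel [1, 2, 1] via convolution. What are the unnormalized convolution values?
Convolve image row [144, 109, 167, 82, 181, 75] with kernel [1, 2, 1]: y[0] = 144×1 = 144; y[1] = 144×2 + 109×1 = 397; y[2] = 144×1 + 109×2 + 167×1 = 529; y[3] = 109×1 + 167×2 + 82×1 = 525; y[4] = 167×1 + 82×2 + 181×1 = 512; y[5] = 82×1 + 181×2 + 75×1 = 519; y[6] = 181×1 + 75×2 = 331; y[7] = 75×1 = 75 → [144, 397, 529, 525, 512, 519, 331, 75]. Normalization factor = sum(kernel) = 4.

[144, 397, 529, 525, 512, 519, 331, 75]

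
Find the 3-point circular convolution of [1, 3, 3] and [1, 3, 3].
Use y[k] = Σ_j x[j]·h[(k-j) mod 3]. y[0] = 1×1 + 3×3 + 3×3 = 19; y[1] = 1×3 + 3×1 + 3×3 = 15; y[2] = 1×3 + 3×3 + 3×1 = 15. Result: [19, 15, 15]

[19, 15, 15]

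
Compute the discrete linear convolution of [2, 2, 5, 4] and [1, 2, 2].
y[0] = 2×1 = 2; y[1] = 2×2 + 2×1 = 6; y[2] = 2×2 + 2×2 + 5×1 = 13; y[3] = 2×2 + 5×2 + 4×1 = 18; y[4] = 5×2 + 4×2 = 18; y[5] = 4×2 = 8

[2, 6, 13, 18, 18, 8]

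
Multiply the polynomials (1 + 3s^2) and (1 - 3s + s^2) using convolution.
Ascending coefficients: a = [1, 0, 3], b = [1, -3, 1]. c[0] = 1×1 = 1; c[1] = 1×-3 + 0×1 = -3; c[2] = 1×1 + 0×-3 + 3×1 = 4; c[3] = 0×1 + 3×-3 = -9; c[4] = 3×1 = 3. Result coefficients: [1, -3, 4, -9, 3] → 1 - 3s + 4s^2 - 9s^3 + 3s^4

1 - 3s + 4s^2 - 9s^3 + 3s^4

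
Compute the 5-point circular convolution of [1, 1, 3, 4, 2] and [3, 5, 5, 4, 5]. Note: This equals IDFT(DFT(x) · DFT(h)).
Either evaluate y[k] = Σ_j x[j]·h[(k-j) mod 5] directly, or use IDFT(DFT(x) · DFT(h)). y[0] = 1×3 + 1×5 + 3×4 + 4×5 + 2×5 = 50; y[1] = 1×5 + 1×3 + 3×5 + 4×4 + 2×5 = 49; y[2] = 1×5 + 1×5 + 3×3 + 4×5 + 2×4 = 47; y[3] = 1×4 + 1×5 + 3×5 + 4×3 + 2×5 = 46; y[4] = 1×5 + 1×4 + 3×5 + 4×5 + 2×3 = 50. Result: [50, 49, 47, 46, 50]

[50, 49, 47, 46, 50]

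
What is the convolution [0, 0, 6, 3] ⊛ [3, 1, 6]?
y[0] = 0×3 = 0; y[1] = 0×1 + 0×3 = 0; y[2] = 0×6 + 0×1 + 6×3 = 18; y[3] = 0×6 + 6×1 + 3×3 = 15; y[4] = 6×6 + 3×1 = 39; y[5] = 3×6 = 18

[0, 0, 18, 15, 39, 18]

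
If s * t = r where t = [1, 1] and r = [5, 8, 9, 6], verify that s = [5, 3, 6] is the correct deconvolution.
Forward-compute [5, 3, 6] * [1, 1]: r[0] = 5×1 = 5; r[1] = 5×1 + 3×1 = 8; r[2] = 3×1 + 6×1 = 9; r[3] = 6×1 = 6 → [5, 8, 9, 6]. Matches given r = [5, 8, 9, 6], so verified.

Verified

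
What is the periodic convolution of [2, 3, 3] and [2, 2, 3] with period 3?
Use y[k] = Σ_j u[j]·v[(k-j) mod 3]. y[0] = 2×2 + 3×3 + 3×2 = 19; y[1] = 2×2 + 3×2 + 3×3 = 19; y[2] = 2×3 + 3×2 + 3×2 = 18. Result: [19, 19, 18]

[19, 19, 18]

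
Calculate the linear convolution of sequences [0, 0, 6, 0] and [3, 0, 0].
y[0] = 0×3 = 0; y[1] = 0×0 + 0×3 = 0; y[2] = 0×0 + 0×0 + 6×3 = 18; y[3] = 0×0 + 6×0 + 0×3 = 0; y[4] = 6×0 + 0×0 = 0; y[5] = 0×0 = 0

[0, 0, 18, 0, 0, 0]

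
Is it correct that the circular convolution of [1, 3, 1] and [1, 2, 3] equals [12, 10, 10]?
Recompute circular convolution of [1, 3, 1] and [1, 2, 3]: y[0] = 1×1 + 3×3 + 1×2 = 12; y[1] = 1×2 + 3×1 + 1×3 = 8; y[2] = 1×3 + 3×2 + 1×1 = 10 → [12, 8, 10]. Compare to given [12, 10, 10]: they differ at index 1: given 10, correct 8, so answer: No

No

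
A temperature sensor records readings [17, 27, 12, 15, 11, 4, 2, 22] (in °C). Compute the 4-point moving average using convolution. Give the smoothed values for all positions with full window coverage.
4-point moving average kernel = [1, 1, 1, 1]. Apply in 'valid' mode (full window coverage): avg[0] = (17 + 27 + 12 + 15) / 4 = 17.75; avg[1] = (27 + 12 + 15 + 11) / 4 = 16.25; avg[2] = (12 + 15 + 11 + 4) / 4 = 10.5; avg[3] = (15 + 11 + 4 + 2) / 4 = 8.0; avg[4] = (11 + 4 + 2 + 22) / 4 = 9.75. Smoothed values: [17.75, 16.25, 10.5, 8.0, 9.75]

[17.75, 16.25, 10.5, 8.0, 9.75]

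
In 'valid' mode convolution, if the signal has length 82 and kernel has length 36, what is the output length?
'Valid' mode counts only positions where the kernel fully overlaps the signal: m - n + 1 = 82 - 36 + 1 = 47

47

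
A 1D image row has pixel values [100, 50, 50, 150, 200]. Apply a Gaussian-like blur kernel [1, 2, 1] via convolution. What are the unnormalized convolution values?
Convolve image row [100, 50, 50, 150, 200] with kernel [1, 2, 1]: y[0] = 100×1 = 100; y[1] = 100×2 + 50×1 = 250; y[2] = 100×1 + 50×2 + 50×1 = 250; y[3] = 50×1 + 50×2 + 150×1 = 300; y[4] = 50×1 + 150×2 + 200×1 = 550; y[5] = 150×1 + 200×2 = 550; y[6] = 200×1 = 200 → [100, 250, 250, 300, 550, 550, 200]. Normalization factor = sum(kernel) = 4.

[100, 250, 250, 300, 550, 550, 200]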